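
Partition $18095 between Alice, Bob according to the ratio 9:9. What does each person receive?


Total parts = 9 + 9 = 18
Alice: 18095 × 9/18 = 9047.50
Bob: 18095 × 9/18 = 9047.50
= Alice: $9047.50, Bob: $9047.50

Alice: $9047.50, Bob: $9047.50


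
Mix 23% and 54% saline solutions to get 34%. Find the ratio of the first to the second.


Let x parts of 23% mix with y parts of 54%.
23x + 54y = 34(x + y)
23x + 54y = 34x + 34y
x(23 - 34) = y(34 - 54)
x/y = (54 - 34)/(34 - 23) = 20/11
Simplify: 20:11
= 20:11

20:11


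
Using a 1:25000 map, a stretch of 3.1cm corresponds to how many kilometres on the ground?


Real distance = map distance × scale
= 3.1cm × 25000
= 77500 cm = 775.0 m
= 0.775 km

0.775 km


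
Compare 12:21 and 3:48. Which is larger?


12/21 = 0.5714
3/48 = 0.0625
0.5714 > 0.0625, so 12:21 is greater
= 12:21

12:21


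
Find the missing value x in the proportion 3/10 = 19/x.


Cross multiply: 3 × x = 10 × 19
3x = 190
x = 190 / 3
= 63.33

63.33


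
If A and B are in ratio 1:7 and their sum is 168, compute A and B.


Let A = 1k, B = 7k.
1k + 7k = 168
8k = 168 → k = 168/8 = 21
A = 1×21 = 21, B = 7×21 = 147
= A = 21, B = 147

A = 21, B = 147


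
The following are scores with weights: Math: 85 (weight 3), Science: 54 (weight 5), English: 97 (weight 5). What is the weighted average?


Numerator = 85×3 + 54×5 + 97×5
= 255 + 270 + 485
= 1010
Total weight = 13
Weighted avg = 1010/13
= 77.69

77.69


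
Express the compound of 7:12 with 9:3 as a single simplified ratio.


Compound ratio = (7×9) : (12×3)
= 63:36
GCD = 9
= 7:4

7:4


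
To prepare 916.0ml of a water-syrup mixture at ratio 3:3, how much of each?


Total parts = 3 + 3 = 6
water: 916.0 × 3/6 = 458.0ml
syrup: 916.0 × 3/6 = 458.0ml
= 458.0ml and 458.0ml

458.0ml and 458.0ml


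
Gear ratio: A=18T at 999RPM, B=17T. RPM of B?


Gear ratio = 18:17 = 18:17
RPM_B = RPM_A × (teeth_A / teeth_B)
= 999 × (18/17)
= 1057.8 RPM

1057.8 RPM


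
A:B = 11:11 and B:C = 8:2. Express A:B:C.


Match B: multiply A:B by 8 → 88:88
Multiply B:C by 11 → 88:22
Combined: 88:88:22
GCD = 22
= 4:4:1

4:4:1


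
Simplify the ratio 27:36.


GCD(27, 36) = 9
27/9 : 36/9
= 3:4

3:4


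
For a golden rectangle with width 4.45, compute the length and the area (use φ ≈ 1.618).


φ = (1 + √5) / 2 ≈ 1.618
Length = width × φ = 4.45 × 1.618 = 7.2001
≈ 7.20
Area = width × length = 4.45 × 7.2001 = 32.040445 ≈ 32.04
= Length: 7.20, Area: 32.04

Length: 7.20, Area: 32.04


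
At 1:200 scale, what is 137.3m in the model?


Model size = real / scale
= 137.3 / 200
= 0.6865 m

0.6865 m


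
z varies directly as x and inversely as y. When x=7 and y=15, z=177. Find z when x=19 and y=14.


z = k·x/y
Solve for k using the known point: k = z·y/x = 177×15/7 = 2655/7 ≈ 379.2857
Now evaluate at x=19, y=14:
z = k × 19 / 14 = (2655 × 19) / (7 × 14) = 50445/98
≈ 514.7449

514.7449


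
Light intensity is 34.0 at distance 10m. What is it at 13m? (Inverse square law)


I₁d₁² = I₂d₂²
I₂ = I₁ × (d₁/d₂)²
= 34.0 × (10/13)²
= 34.0 × 100/169
= 3400/169
≈ 20.1183

20.1183


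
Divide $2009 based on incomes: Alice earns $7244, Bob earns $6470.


Total income = 7244 + 6470 = $13714
Alice: $2009 × 7244/13714 = $1061.19
Bob: $2009 × 6470/13714 = $947.81
= Alice: $1061.19, Bob: $947.81

Alice: $1061.19, Bob: $947.81


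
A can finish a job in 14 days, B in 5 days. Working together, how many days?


Rate of A = 1/14 per day
Rate of B = 1/5 per day
Combined rate = 1/14 + 1/5 = 19/70 ≈ 0.2714 per day
Days = 1 / combined rate = 70/19
≈ 3.68 days

3.68 days


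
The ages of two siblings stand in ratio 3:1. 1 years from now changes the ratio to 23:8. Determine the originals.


Let A = 3k, B = 1k.
(3k + 1) / (1k + 1) = 23/8
Cross-multiply: 8(3k + 1) = 23(1k + 1)
24k + 8 = 23k + 23
24k - 23k = 23 - 8
1k = 15
k = 15/1 = 15
A = 3×15 = 45, B = 1×15 = 15
= A = 45, B = 15

A = 45, B = 15


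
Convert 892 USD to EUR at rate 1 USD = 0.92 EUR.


Amount × rate = 892 × 0.92
= 820.64 EUR

820.64 EUR


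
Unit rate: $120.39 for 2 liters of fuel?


Unit rate = total / quantity
= 120.39 / 2
= $60.20 per unit

$60.20 per unit


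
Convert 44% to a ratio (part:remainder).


44% means 44 parts out of 100; remainder = 56
Part : remainder = 44:56
GCD = 4
= 11:14

11:14


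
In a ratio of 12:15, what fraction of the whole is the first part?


Total parts = 12 + 15 = 27
First part: 12/27 = 4/9
= 4/9

4/9


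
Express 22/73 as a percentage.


Percentage = (part / whole) × 100
= (22 / 73) × 100
≈ 30.14%

30.14%


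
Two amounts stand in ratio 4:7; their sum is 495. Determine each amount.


Let A = 4k, B = 7k.
4k + 7k = 495
11k = 495 → k = 495/11 = 45
A = 4×45 = 180, B = 7×45 = 315
= A = 180, B = 315

A = 180, B = 315


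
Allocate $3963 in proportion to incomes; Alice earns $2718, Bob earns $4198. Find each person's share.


Total income = 2718 + 4198 = $6916
Alice: $3963 × 2718/6916 = $1557.47
Bob: $3963 × 4198/6916 = $2405.53
= Alice: $1557.47, Bob: $2405.53

Alice: $1557.47, Bob: $2405.53


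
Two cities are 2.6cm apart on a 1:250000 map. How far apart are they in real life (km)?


Real distance = map distance × scale
= 2.6cm × 250000
= 650000 cm = 6500.0 m
= 6.500 km

6.500 km


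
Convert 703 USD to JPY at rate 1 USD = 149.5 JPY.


Amount × rate = 703 × 149.5
= 105098.50 JPY

105098.50 JPY


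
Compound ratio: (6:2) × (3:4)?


Compound ratio = (6×3) : (2×4)
= 18:8
GCD = 2
= 9:4

9:4


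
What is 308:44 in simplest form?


GCD(308, 44) = 44
308/44 : 44/44
= 7:1

7:1


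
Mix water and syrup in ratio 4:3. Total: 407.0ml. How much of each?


Total parts = 4 + 3 = 7
water: 407.0 × 4/7 = 232.6ml
syrup: 407.0 × 3/7 = 174.4ml
= 232.6ml and 174.4ml

232.6ml and 174.4ml


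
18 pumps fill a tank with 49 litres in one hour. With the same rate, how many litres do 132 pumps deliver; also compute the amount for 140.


Direct proportion: y/x = constant
k = 49/18 ≈ 2.7222
y at x=132: k × 132 = 49 × 132 / 18 = 6468/18 ≈ 359.33
y at x=140: k × 140 = 49 × 140 / 18 = 6860/18 ≈ 381.11
= 359.33 and 381.11

359.33 and 381.11


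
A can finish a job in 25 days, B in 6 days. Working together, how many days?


Rate of A = 1/25 per day
Rate of B = 1/6 per day
Combined rate = 1/25 + 1/6 = 31/150 ≈ 0.2067 per day
Days = 1 / combined rate = 150/31
≈ 4.84 days

4.84 days


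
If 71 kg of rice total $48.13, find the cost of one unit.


Unit rate = total / quantity
= 48.13 / 71
= $0.68 per unit

$0.68 per unit


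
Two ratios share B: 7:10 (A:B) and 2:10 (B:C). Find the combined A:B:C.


Match B: multiply A:B by 2 → 14:20
Multiply B:C by 10 → 20:100
Combined: 14:20:100
GCD = 2
= 7:10:50

7:10:50


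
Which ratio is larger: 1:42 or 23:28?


1/42 = 0.0238
23/28 = 0.8214
0.0238 < 0.8214, so 1:42 is less
= 23:28

23:28


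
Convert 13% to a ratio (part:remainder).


13% means 13 parts out of 100; remainder = 87
Part : remainder = 13:87
GCD = 1
= 13:87

13:87


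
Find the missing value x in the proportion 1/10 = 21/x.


Cross multiply: 1 × x = 10 × 21
1x = 210
x = 210 / 1
= 210.00

210.00


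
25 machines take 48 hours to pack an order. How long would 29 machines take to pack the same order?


Inverse proportion: x × y = constant
k = 25 × 48 = 1200
y₂ = k / 29 = 1200 / 29
= 41.38

41.38


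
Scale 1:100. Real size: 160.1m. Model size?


Model size = real / scale
= 160.1 / 100
= 1.6010 m

1.6010 m


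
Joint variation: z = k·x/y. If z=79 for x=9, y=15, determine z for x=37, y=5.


z = k·x/y
Solve for k using the known point: k = z·y/x = 79×15/9 = 1185/9 ≈ 131.6667
Now evaluate at x=37, y=5:
z = k × 37 / 5 = (1185 × 37) / (9 × 5) = 43845/45
≈ 974.3333

974.3333


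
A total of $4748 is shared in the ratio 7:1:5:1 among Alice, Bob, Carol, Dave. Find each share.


Total parts = 7 + 1 + 5 + 1 = 14
Alice: 4748 × 7/14 = 2374.00
Bob: 4748 × 1/14 = 339.14
Carol: 4748 × 5/14 = 1695.71
Dave: 4748 × 1/14 = 339.14
= Alice: $2374.00, Bob: $339.14, Carol: $1695.71, Dave: $339.14

Alice: $2374.00, Bob: $339.14, Carol: $1695.71, Dave: $339.14


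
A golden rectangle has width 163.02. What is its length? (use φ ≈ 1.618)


φ = (1 + √5) / 2 ≈ 1.618
Length = width × φ = 163.02 × 1.618 = 263.76636
≈ 263.77

263.77


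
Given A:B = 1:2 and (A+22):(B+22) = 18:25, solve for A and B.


Let A = 1k, B = 2k.
(1k + 22) / (2k + 22) = 18/25
Cross-multiply: 25(1k + 22) = 18(2k + 22)
25k + 550 = 36k + 396
25k - 36k = 396 - 550
-11k = -154
k = -154/-11 = 14
A = 1×14 = 14, B = 2×14 = 28
= A = 14, B = 28

A = 14, B = 28


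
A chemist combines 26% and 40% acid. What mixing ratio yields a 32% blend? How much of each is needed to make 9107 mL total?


Let x parts of 26% mix with y parts of 40%.
26x + 40y = 32(x + y)
26x + 40y = 32x + 32y
x(26 - 32) = y(32 - 40)
x/y = (40 - 32)/(32 - 26) = 8/6
Simplify: 4:3
Total parts = 7; one part = 9107/7 = 1301.00 mL
26% solution: 4×1301.00 = 5204.00 mL
40% solution: 3×1301.00 = 3903.00 mL
= ratio 4:3; 5204.00 mL and 3903.00 mL

ratio 4:3; 5204.00 mL and 3903.00 mL


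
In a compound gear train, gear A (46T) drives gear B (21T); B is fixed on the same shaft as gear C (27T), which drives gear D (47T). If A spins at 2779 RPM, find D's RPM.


Stage 1: RPM_B = RPM_A × t_A/t_B = 2779 × 46/21 = 127834/21 ≈ 6087.33
B and C share a shaft → RPM_C = RPM_B
Stage 2: RPM_D = RPM_C × t_C/t_D = RPM_A × (t_A×t_C)/(t_B×t_D)
Overall ratio = (46×27)/(21×47) = 1242/987
RPM_D = 2779 × 1242/987 = 3451518/987
≈ 3496.98 RPM

3496.98 RPM


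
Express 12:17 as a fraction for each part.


Total parts = 12 + 17 = 29
First part: 12/29 = 12/29
Second part: 17/29 = 17/29
= 12/29 and 17/29

12/29 and 17/29


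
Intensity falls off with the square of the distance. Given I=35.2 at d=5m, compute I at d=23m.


I₁d₁² = I₂d₂²
I₂ = I₁ × (d₁/d₂)²
= 35.2 × (5/23)²
= 35.2 × 25/529
= 880/529
≈ 1.6635

1.6635


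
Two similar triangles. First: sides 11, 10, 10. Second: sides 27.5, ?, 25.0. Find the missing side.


Scale factor = 27.5/11 = 2.5
Missing side = 10 × 2.5
= 25.0

25.0


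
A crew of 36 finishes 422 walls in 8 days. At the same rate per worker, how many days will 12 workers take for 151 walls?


Days ∝ work / workers, so d₂ = d₁ × (m₁/m₂) × (w₂/w₁)
Workers factor (inverse): 36/12 = 3.0000
Work factor (direct): 151/422 ≈ 0.3578
d₂ = 8 × 36/12 × 151/422 = (8 × 36 × 151) / (12 × 422) = 43488/5064
≈ 8.59 days

8.59 days


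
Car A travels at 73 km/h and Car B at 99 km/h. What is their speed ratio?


Ratio = 73:99
GCD = 1
Simplified = 73:99
Time ratio (same distance) = 99:73
Speed ratio = 73:99

73:99


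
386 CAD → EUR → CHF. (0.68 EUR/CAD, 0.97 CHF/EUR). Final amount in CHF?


Step 1: 386 CAD × 0.68 = 262.48 EUR
Step 2: 262.48 EUR × 0.97 = 254.61 CHF
Implied rate CAD→CHF = 0.68 × 0.97 = 0.6596
= 254.61 CHF

254.61 CHF


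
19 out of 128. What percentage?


Percentage = (part / whole) × 100
= (19 / 128) × 100
≈ 14.84%

14.84%


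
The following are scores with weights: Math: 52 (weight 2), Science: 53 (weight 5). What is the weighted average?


Numerator = 52×2 + 53×5
= 104 + 265
= 369
Total weight = 7
Weighted avg = 369/7
= 52.71

52.71


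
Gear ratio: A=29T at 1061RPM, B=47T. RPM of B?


Gear ratio = 29:47 = 29:47
RPM_B = RPM_A × (teeth_A / teeth_B)
= 1061 × (29/47)
= 654.7 RPM

654.7 RPM


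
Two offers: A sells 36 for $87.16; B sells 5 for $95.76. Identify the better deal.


Deal A: $87.16/36 = $2.4211/unit
Deal B: $95.76/5 = $19.1520/unit
A is cheaper per unit
= Deal A

Deal A


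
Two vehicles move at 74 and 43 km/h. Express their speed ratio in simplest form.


Ratio = 74:43
GCD = 1
Simplified = 74:43
Time ratio (same distance) = 43:74
Speed ratio = 74:43

74:43


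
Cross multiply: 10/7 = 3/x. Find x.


Cross multiply: 10 × x = 7 × 3
10x = 21
x = 21 / 10
= 2.10

2.10


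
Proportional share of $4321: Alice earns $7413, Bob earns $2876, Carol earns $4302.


Total income = 7413 + 2876 + 4302 = $14591
Alice: $4321 × 7413/14591 = $2195.30
Bob: $4321 × 2876/14591 = $851.70
Carol: $4321 × 4302/14591 = $1274.00
= Alice: $2195.30, Bob: $851.70, Carol: $1274.00

Alice: $2195.30, Bob: $851.70, Carol: $1274.00


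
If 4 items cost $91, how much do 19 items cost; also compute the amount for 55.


Direct proportion: y/x = constant
k = 91/4 = 22.7500
y at x=19: k × 19 = 91 × 19 / 4 = 1729/4 = 432.25
y at x=55: k × 55 = 91 × 55 / 4 = 5005/4 = 1251.25
= 432.25 and 1251.25

432.25 and 1251.25


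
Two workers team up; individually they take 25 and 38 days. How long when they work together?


Rate of A = 1/25 per day
Rate of B = 1/38 per day
Combined rate = 1/25 + 1/38 = 63/950 ≈ 0.0663 per day
Days = 1 / combined rate = 950/63
≈ 15.08 days

15.08 days


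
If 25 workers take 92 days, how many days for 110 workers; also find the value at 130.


Inverse proportion: x × y = constant
k = 25 × 92 = 2300
At x=110: k/110 = 20.91
At x=130: k/130 = 17.69
= 20.91 and 17.69

20.91 and 17.69


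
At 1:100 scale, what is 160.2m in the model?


Model size = real / scale
= 160.2 / 100
= 1.6020 m

1.6020 m


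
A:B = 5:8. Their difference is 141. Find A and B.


Let A = 5k, B = 8k.
8k - 5k = 141
3k = 141 → k = 141/3 = 47
A = 5×47 = 235, B = 8×47 = 376
= A = 235, B = 376

A = 235, B = 376


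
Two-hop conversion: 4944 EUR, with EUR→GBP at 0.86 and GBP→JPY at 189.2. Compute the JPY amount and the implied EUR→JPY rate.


Step 1: 4944 EUR × 0.86 = 4251.84 GBP
Step 2: 4251.84 GBP × 189.2 = 804448.13 JPY
Implied rate EUR→JPY = 0.86 × 189.2 = 162.7120
= 804448.13 JPY; implied rate 162.7120 JPY/EUR

804448.13 JPY; implied rate 162.7120 JPY/EUR


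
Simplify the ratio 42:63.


GCD(42, 63) = 21
42/21 : 63/21
= 2:3

2:3


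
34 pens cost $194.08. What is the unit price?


Unit rate = total / quantity
= 194.08 / 34
= $5.71 per unit

$5.71 per unit


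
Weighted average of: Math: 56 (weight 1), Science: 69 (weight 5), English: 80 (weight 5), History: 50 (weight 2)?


Numerator = 56×1 + 69×5 + 80×5 + 50×2
= 56 + 345 + 400 + 100
= 901
Total weight = 13
Weighted avg = 901/13
= 69.31

69.31


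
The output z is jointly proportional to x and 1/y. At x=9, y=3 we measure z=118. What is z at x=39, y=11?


z = k·x/y
Solve for k using the known point: k = z·y/x = 118×3/9 = 354/9 ≈ 39.3333
Now evaluate at x=39, y=11:
z = k × 39 / 11 = (354 × 39) / (9 × 11) = 13806/99
≈ 139.4545

139.4545


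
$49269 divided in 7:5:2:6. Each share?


Total parts = 7 + 5 + 2 + 6 = 20
Part 1: 49269 × 7/20 = 17244.15
Part 2: 49269 × 5/20 = 12317.25
Part 3: 49269 × 2/20 = 4926.90
Part 4: 49269 × 6/20 = 14780.70
= Part 1: $17244.15, Part 2: $12317.25, Part 3: $4926.90, Part 4: $14780.70

Part 1: $17244.15, Part 2: $12317.25, Part 3: $4926.90, Part 4: $14780.70


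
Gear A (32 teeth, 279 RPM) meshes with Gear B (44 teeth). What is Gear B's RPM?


Gear ratio = 32:44 = 8:11
RPM_B = RPM_A × (teeth_A / teeth_B)
= 279 × (32/44)
= 202.9 RPM

202.9 RPM


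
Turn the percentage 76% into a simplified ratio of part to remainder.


76% means 76 parts out of 100; remainder = 24
Part : remainder = 76:24
GCD = 4
= 19:6

19:6


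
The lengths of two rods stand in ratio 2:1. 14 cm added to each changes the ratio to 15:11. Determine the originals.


Let A = 2k, B = 1k.
(2k + 14) / (1k + 14) = 15/11
Cross-multiply: 11(2k + 14) = 15(1k + 14)
22k + 154 = 15k + 210
22k - 15k = 210 - 154
7k = 56
k = 56/7 = 8
A = 2×8 = 16, B = 1×8 = 8
= A = 16, B = 8

A = 16, B = 8


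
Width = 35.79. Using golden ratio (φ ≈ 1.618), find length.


φ = (1 + √5) / 2 ≈ 1.618
Length = width × φ = 35.79 × 1.618 = 57.90822
≈ 57.91

57.91


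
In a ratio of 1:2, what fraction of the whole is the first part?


Total parts = 1 + 2 = 3
First part: 1/3 = 1/3
= 1/3

1/3


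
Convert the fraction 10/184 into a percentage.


Percentage = (part / whole) × 100
= (10 / 184) × 100
≈ 5.43%

5.43%


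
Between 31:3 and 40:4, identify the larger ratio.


31/3 = 10.3333
40/4 = 10.0000
10.3333 > 10.0000, so 31:3 is greater
= 31:3

31:3


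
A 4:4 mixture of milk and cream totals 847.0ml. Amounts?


Total parts = 4 + 4 = 8
milk: 847.0 × 4/8 = 423.5ml
cream: 847.0 × 4/8 = 423.5ml
= 423.5ml and 423.5ml

423.5ml and 423.5ml


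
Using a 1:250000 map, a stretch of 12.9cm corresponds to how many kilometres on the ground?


Real distance = map distance × scale
= 12.9cm × 250000
= 3225000 cm = 32250.0 m
= 32.250 km

32.250 km


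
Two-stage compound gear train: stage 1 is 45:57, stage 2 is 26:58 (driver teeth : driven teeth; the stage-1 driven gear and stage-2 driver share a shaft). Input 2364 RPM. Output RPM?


Stage 1: RPM_B = RPM_A × t_A/t_B = 2364 × 45/57 = 106380/57 ≈ 1866.32
B and C share a shaft → RPM_C = RPM_B
Stage 2: RPM_D = RPM_C × t_C/t_D = RPM_A × (t_A×t_C)/(t_B×t_D)
Overall ratio = (45×26)/(57×58) = 1170/3306
RPM_D = 2364 × 1170/3306 = 2765880/3306
≈ 836.62 RPM

836.62 RPM


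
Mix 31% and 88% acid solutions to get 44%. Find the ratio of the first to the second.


Let x parts of 31% mix with y parts of 88%.
31x + 88y = 44(x + y)
31x + 88y = 44x + 44y
x(31 - 44) = y(44 - 88)
x/y = (88 - 44)/(44 - 31) = 44/13
Simplify: 44:13
= 44:13

44:13


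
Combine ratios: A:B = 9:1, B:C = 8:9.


Match B: multiply A:B by 8 → 72:8
Multiply B:C by 1 → 8:9
Combined: 72:8:9
GCD = 1
= 72:8:9

72:8:9


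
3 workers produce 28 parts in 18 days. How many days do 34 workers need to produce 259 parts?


Days ∝ work / workers, so d₂ = d₁ × (m₁/m₂) × (w₂/w₁)
Workers factor (inverse): 3/34 ≈ 0.0882
Work factor (direct): 259/28 = 9.2500
d₂ = 18 × 3/34 × 259/28 = (18 × 3 × 259) / (34 × 28) = 13986/952
≈ 14.69 days

14.69 days


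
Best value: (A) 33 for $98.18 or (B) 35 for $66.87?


Deal A: $98.18/33 = $2.9752/unit
Deal B: $66.87/35 = $1.9106/unit
B is cheaper per unit
= Deal B

Deal B


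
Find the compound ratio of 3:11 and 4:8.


Compound ratio = (3×4) : (11×8)
= 12:88
GCD = 4
= 3:22

3:22


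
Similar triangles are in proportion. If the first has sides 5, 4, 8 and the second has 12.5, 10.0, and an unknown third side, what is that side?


Scale factor = 12.5/5 = 2.5
Missing side = 8 × 2.5
= 20.0

20.0


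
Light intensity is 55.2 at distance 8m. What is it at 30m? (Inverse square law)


I₁d₁² = I₂d₂²
I₂ = I₁ × (d₁/d₂)²
= 55.2 × (8/30)²
= 55.2 × 64/900
= 3532.8/900
≈ 3.9253

3.9253


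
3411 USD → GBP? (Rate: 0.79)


Amount × rate = 3411 × 0.79
= 2694.69 GBP

2694.69 GBP


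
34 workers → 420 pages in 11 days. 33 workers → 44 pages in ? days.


Days ∝ work / workers, so d₂ = d₁ × (m₁/m₂) × (w₂/w₁)
Workers factor (inverse): 34/33 ≈ 1.0303
Work factor (direct): 44/420 ≈ 0.1048
d₂ = 11 × 34/33 × 44/420 = (11 × 34 × 44) / (33 × 420) = 16456/13860
≈ 1.19 days

1.19 days


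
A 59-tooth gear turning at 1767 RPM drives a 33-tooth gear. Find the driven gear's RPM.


Gear ratio = 59:33 = 59:33
RPM_B = RPM_A × (teeth_A / teeth_B)
= 1767 × (59/33)
= 3159.2 RPM

3159.2 RPM


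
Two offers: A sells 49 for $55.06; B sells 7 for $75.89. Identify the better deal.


Deal A: $55.06/49 = $1.1237/unit
Deal B: $75.89/7 = $10.8414/unit
A is cheaper per unit
= Deal A

Deal A


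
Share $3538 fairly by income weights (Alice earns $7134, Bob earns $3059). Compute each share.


Total income = 7134 + 3059 = $10193
Alice: $3538 × 7134/10193 = $2476.22
Bob: $3538 × 3059/10193 = $1061.78
= Alice: $2476.22, Bob: $1061.78

Alice: $2476.22, Bob: $1061.78


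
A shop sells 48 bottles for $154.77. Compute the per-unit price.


Unit rate = total / quantity
= 154.77 / 48
= $3.22 per unit

$3.22 per unit


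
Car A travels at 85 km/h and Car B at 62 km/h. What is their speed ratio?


Ratio = 85:62
GCD = 1
Simplified = 85:62
Time ratio (same distance) = 62:85
Speed ratio = 85:62

85:62


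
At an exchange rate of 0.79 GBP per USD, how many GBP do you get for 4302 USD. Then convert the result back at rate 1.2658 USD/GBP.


Amount × rate = 4302 × 0.79 = 3398.58 GBP
Round-trip: 3398.58 × 1.2658 = 4301.92 USD
= 3398.58 GBP, then 4301.92 USD

3398.58 GBP, then 4301.92 USD


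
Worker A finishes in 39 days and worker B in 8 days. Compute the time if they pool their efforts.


Rate of A = 1/39 per day
Rate of B = 1/8 per day
Combined rate = 1/39 + 1/8 = 47/312 ≈ 0.1506 per day
Days = 1 / combined rate = 312/47
≈ 6.64 days

6.64 days


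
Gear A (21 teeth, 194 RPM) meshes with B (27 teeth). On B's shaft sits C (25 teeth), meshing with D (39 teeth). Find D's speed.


Stage 1: RPM_B = RPM_A × t_A/t_B = 194 × 21/27 = 4074/27 ≈ 150.89
B and C share a shaft → RPM_C = RPM_B
Stage 2: RPM_D = RPM_C × t_C/t_D = RPM_A × (t_A×t_C)/(t_B×t_D)
Overall ratio = (21×25)/(27×39) = 525/1053
RPM_D = 194 × 525/1053 = 101850/1053
≈ 96.72 RPM

96.72 RPM


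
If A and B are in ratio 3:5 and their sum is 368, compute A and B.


Let A = 3k, B = 5k.
3k + 5k = 368
8k = 368 → k = 368/8 = 46
A = 3×46 = 138, B = 5×46 = 230
= A = 138, B = 230

A = 138, B = 230


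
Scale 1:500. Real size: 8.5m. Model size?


Model size = real / scale
= 8.5 / 500
= 0.0170 m

0.0170 m


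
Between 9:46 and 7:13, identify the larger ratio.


9/46 = 0.1957
7/13 = 0.5385
0.1957 < 0.5385, so 9:46 is less
= 7:13

7:13


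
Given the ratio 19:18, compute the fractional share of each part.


Total parts = 19 + 18 = 37
First part: 19/37 = 19/37
Second part: 18/37 = 18/37
= 19/37 and 18/37

19/37 and 18/37


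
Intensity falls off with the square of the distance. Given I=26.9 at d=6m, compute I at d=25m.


I₁d₁² = I₂d₂²
I₂ = I₁ × (d₁/d₂)²
= 26.9 × (6/25)²
= 26.9 × 36/625
= 968.4/625
≈ 1.5494

1.5494


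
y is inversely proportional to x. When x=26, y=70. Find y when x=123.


Inverse proportion: x × y = constant
k = 26 × 70 = 1820
y₂ = k / 123 = 1820 / 123
= 14.80

14.80


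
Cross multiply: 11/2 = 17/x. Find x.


Cross multiply: 11 × x = 2 × 17
11x = 34
x = 34 / 11
= 3.09

3.09


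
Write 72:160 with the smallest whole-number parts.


GCD(72, 160) = 8
72/8 : 160/8
= 9:20

9:20


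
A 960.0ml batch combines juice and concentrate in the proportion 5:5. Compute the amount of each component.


Total parts = 5 + 5 = 10
juice: 960.0 × 5/10 = 480.0ml
concentrate: 960.0 × 5/10 = 480.0ml
= 480.0ml and 480.0ml

480.0ml and 480.0ml


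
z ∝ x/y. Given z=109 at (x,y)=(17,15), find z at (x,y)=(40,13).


z = k·x/y
Solve for k using the known point: k = z·y/x = 109×15/17 = 1635/17 ≈ 96.1765
Now evaluate at x=40, y=13:
z = k × 40 / 13 = (1635 × 40) / (17 × 13) = 65400/221
≈ 295.9276

295.9276


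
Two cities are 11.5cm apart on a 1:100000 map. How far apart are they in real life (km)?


Real distance = map distance × scale
= 11.5cm × 100000
= 1150000 cm = 11500.0 m
= 11.500 km

11.500 km


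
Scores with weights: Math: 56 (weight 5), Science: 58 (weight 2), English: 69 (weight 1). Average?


Numerator = 56×5 + 58×2 + 69×1
= 280 + 116 + 69
= 465
Total weight = 8
Weighted avg = 465/8
= 58.13

58.13


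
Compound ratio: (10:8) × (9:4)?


Compound ratio = (10×9) : (8×4)
= 90:32
GCD = 2
= 45:16

45:16


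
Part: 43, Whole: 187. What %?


Percentage = (part / whole) × 100
= (43 / 187) × 100
≈ 22.99%

22.99%


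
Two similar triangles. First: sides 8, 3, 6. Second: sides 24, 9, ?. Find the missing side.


Scale factor = 24/8 = 3
Missing side = 6 × 3
= 18.0

18.0


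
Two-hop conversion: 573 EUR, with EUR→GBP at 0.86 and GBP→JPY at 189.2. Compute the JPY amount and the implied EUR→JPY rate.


Step 1: 573 EUR × 0.86 = 492.78 GBP
Step 2: 492.78 GBP × 189.2 = 93233.98 JPY
Implied rate EUR→JPY = 0.86 × 189.2 = 162.7120
= 93233.98 JPY; implied rate 162.7120 JPY/EUR

93233.98 JPY; implied rate 162.7120 JPY/EUR


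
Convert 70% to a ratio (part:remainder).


70% means 70 parts out of 100; remainder = 30
Part : remainder = 70:30
GCD = 10
= 7:3

7:3


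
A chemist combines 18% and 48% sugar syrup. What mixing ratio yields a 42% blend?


Let x parts of 18% mix with y parts of 48%.
18x + 48y = 42(x + y)
18x + 48y = 42x + 42y
x(18 - 42) = y(42 - 48)
x/y = (48 - 42)/(42 - 18) = 6/24
Simplify: 1:4
= 1:4

1:4


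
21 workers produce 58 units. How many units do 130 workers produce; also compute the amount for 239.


Direct proportion: y/x = constant
k = 58/21 ≈ 2.7619
y at x=130: k × 130 = 58 × 130 / 21 = 7540/21 ≈ 359.05
y at x=239: k × 239 = 58 × 239 / 21 = 13862/21 ≈ 660.10
= 359.05 and 660.10

359.05 and 660.10


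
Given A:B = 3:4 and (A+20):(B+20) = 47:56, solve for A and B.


Let A = 3k, B = 4k.
(3k + 20) / (4k + 20) = 47/56
Cross-multiply: 56(3k + 20) = 47(4k + 20)
168k + 1120 = 188k + 940
168k - 188k = 940 - 1120
-20k = -180
k = -180/-20 = 9
A = 3×9 = 27, B = 4×9 = 36
= A = 27, B = 36

A = 27, B = 36


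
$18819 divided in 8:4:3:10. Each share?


Total parts = 8 + 4 + 3 + 10 = 25
Part 1: 18819 × 8/25 = 6022.08
Part 2: 18819 × 4/25 = 3011.04
Part 3: 18819 × 3/25 = 2258.28
Part 4: 18819 × 10/25 = 7527.60
= Part 1: $6022.08, Part 2: $3011.04, Part 3: $2258.28, Part 4: $7527.60

Part 1: $6022.08, Part 2: $3011.04, Part 3: $2258.28, Part 4: $7527.60


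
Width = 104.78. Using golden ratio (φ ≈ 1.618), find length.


φ = (1 + √5) / 2 ≈ 1.618
Length = width × φ = 104.78 × 1.618 = 169.53404
≈ 169.53

169.53


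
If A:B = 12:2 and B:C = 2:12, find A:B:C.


Match B: multiply A:B by 2 → 24:4
Multiply B:C by 2 → 4:24
Combined: 24:4:24
GCD = 4
= 6:1:6

6:1:6


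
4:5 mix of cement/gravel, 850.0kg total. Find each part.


Total parts = 4 + 5 = 9
cement: 850.0 × 4/9 = 377.8kg
gravel: 850.0 × 5/9 = 472.2kg
= 377.8kg and 472.2kg

377.8kg and 472.2kg


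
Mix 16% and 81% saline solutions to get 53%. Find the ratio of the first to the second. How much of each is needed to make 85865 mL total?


Let x parts of 16% mix with y parts of 81%.
16x + 81y = 53(x + y)
16x + 81y = 53x + 53y
x(16 - 53) = y(53 - 81)
x/y = (81 - 53)/(53 - 16) = 28/37
Simplify: 28:37
Total parts = 65; one part = 85865/65 = 1321.00 mL
16% solution: 28×1321.00 = 36988.00 mL
81% solution: 37×1321.00 = 48877.00 mL
= ratio 28:37; 36988.00 mL and 48877.00 mL

ratio 28:37; 36988.00 mL and 48877.00 mL


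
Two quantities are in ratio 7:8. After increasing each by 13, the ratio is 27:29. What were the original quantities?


Let A = 7k, B = 8k.
(7k + 13) / (8k + 13) = 27/29
Cross-multiply: 29(7k + 13) = 27(8k + 13)
203k + 377 = 216k + 351
203k - 216k = 351 - 377
-13k = -26
k = -26/-13 = 2
A = 7×2 = 14, B = 8×2 = 16
= A = 14, B = 16

A = 14, B = 16


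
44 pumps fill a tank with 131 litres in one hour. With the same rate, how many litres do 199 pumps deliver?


Direct proportion: y/x = constant
k = 131/44 ≈ 2.9773
y₂ = k × 199 = 131 × 199 / 44 = 26069/44
≈ 592.48

592.48


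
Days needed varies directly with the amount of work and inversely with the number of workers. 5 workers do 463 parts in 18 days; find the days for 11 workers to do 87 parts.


Days ∝ work / workers, so d₂ = d₁ × (m₁/m₂) × (w₂/w₁)
Workers factor (inverse): 5/11 ≈ 0.4545
Work factor (direct): 87/463 ≈ 0.1879
d₂ = 18 × 5/11 × 87/463 = (18 × 5 × 87) / (11 × 463) = 7830/5093
≈ 1.54 days

1.54 days


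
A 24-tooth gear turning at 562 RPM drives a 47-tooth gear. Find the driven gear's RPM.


Gear ratio = 24:47 = 24:47
RPM_B = RPM_A × (teeth_A / teeth_B)
= 562 × (24/47)
= 287.0 RPM

287.0 RPM


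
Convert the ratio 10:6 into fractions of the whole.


Total parts = 10 + 6 = 16
First part: 10/16 = 5/8
Second part: 6/16 = 3/8
= 5/8 and 3/8

5/8 and 3/8


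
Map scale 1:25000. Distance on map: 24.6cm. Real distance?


Real distance = map distance × scale
= 24.6cm × 25000
= 615000 cm = 6150.0 m
= 6.150 km

6.150 km


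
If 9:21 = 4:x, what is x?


Cross multiply: 9 × x = 21 × 4
9x = 84
x = 84 / 9
= 9.33

9.33


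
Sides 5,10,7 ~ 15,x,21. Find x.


Scale factor = 15/5 = 3
Missing side = 10 × 3
= 30.0

30.0


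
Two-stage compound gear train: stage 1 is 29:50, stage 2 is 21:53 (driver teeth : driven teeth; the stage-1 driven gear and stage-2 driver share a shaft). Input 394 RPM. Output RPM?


Stage 1: RPM_B = RPM_A × t_A/t_B = 394 × 29/50 = 11426/50 = 228.52
B and C share a shaft → RPM_C = RPM_B
Stage 2: RPM_D = RPM_C × t_C/t_D = RPM_A × (t_A×t_C)/(t_B×t_D)
Overall ratio = (29×21)/(50×53) = 609/2650
RPM_D = 394 × 609/2650 = 239946/2650
≈ 90.55 RPM

90.55 RPM


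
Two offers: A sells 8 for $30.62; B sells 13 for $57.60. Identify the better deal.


Deal A: $30.62/8 = $3.8275/unit
Deal B: $57.60/13 = $4.4308/unit
A is cheaper per unit
= Deal A

Deal A


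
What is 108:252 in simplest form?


GCD(108, 252) = 36
108/36 : 252/36
= 3:7

3:7


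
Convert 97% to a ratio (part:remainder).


97% means 97 parts out of 100; remainder = 3
Part : remainder = 97:3
GCD = 1
= 97:3

97:3


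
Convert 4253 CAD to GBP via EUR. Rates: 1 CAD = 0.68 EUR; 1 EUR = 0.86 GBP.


Step 1: 4253 CAD × 0.68 = 2892.04 EUR
Step 2: 2892.04 EUR × 0.86 = 2487.15 GBP
Implied rate CAD→GBP = 0.68 × 0.86 = 0.5848
= 2487.15 GBP

2487.15 GBP


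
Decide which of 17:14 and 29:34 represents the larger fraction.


17/14 = 1.2143
29/34 = 0.8529
1.2143 > 0.8529, so 17:14 is greater
= 17:14

17:14


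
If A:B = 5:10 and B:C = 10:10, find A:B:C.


Match B: multiply A:B by 10 → 50:100
Multiply B:C by 10 → 100:100
Combined: 50:100:100
GCD = 50
= 1:2:2

1:2:2


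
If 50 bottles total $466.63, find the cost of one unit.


Unit rate = total / quantity
= 466.63 / 50
= $9.33 per unit

$9.33 per unit


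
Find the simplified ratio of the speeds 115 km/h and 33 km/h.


Ratio = 115:33
GCD = 1
Simplified = 115:33
Time ratio (same distance) = 33:115
Speed ratio = 115:33

115:33


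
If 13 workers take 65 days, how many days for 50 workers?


Inverse proportion: x × y = constant
k = 13 × 65 = 845
y₂ = k / 50 = 845 / 50
= 16.90

16.90


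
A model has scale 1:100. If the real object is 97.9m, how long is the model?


Model size = real / scale
= 97.9 / 100
= 0.9790 m

0.9790 m


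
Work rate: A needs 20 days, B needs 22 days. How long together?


Rate of A = 1/20 per day
Rate of B = 1/22 per day
Combined rate = 1/20 + 1/22 = 42/440 ≈ 0.0955 per day
Days = 1 / combined rate = 440/42
≈ 10.48 days

10.48 days


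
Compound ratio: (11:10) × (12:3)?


Compound ratio = (11×12) : (10×3)
= 132:30
GCD = 6
= 22:5

22:5


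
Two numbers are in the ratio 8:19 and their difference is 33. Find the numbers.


Let A = 8k, B = 19k.
19k - 8k = 33
11k = 33 → k = 33/11 = 3
A = 8×3 = 24, B = 19×3 = 57
= A = 24, B = 57

A = 24, B = 57


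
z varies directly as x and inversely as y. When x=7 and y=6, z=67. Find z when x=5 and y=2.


z = k·x/y
Solve for k using the known point: k = z·y/x = 67×6/7 = 402/7 ≈ 57.4286
Now evaluate at x=5, y=2:
z = k × 5 / 2 = (402 × 5) / (7 × 2) = 2010/14
≈ 143.5714

143.5714


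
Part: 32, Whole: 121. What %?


Percentage = (part / whole) × 100
= (32 / 121) × 100
≈ 26.45%

26.45%


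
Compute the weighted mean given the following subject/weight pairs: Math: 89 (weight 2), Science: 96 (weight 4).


Numerator = 89×2 + 96×4
= 178 + 384
= 562
Total weight = 6
Weighted avg = 562/6
= 93.67

93.67


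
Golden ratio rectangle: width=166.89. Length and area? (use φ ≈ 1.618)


φ = (1 + √5) / 2 ≈ 1.618
Length = width × φ = 166.89 × 1.618 = 270.02802
≈ 270.03
Area = width × length = 166.89 × 270.02802 = 45064.9762578 ≈ 45064.98
= Length: 270.03, Area: 45064.98

Length: 270.03, Area: 45064.98


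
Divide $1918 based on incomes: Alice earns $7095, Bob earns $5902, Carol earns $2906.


Total income = 7095 + 5902 + 2906 = $15903
Alice: $1918 × 7095/15903 = $855.70
Bob: $1918 × 5902/15903 = $711.82
Carol: $1918 × 2906/15903 = $350.48
= Alice: $855.70, Bob: $711.82, Carol: $350.48

Alice: $855.70, Bob: $711.82, Carol: $350.48


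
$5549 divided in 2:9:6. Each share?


Total parts = 2 + 9 + 6 = 17
Part 1: 5549 × 2/17 = 652.82
Part 2: 5549 × 9/17 = 2937.71
Part 3: 5549 × 6/17 = 1958.47
= Part 1: $652.82, Part 2: $2937.71, Part 3: $1958.47

Part 1: $652.82, Part 2: $2937.71, Part 3: $1958.47


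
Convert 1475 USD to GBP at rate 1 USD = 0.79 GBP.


Amount × rate = 1475 × 0.79
= 1165.25 GBP

1165.25 GBP


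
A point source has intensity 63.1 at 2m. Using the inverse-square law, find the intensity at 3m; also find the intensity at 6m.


I₁d₁² = I₂d₂²
I at 3m = 63.1 × (2/3)² = 63.1 × 4/9 = 252.4/9 ≈ 28.0444
I at 6m = 63.1 × (2/6)² = 63.1 × 4/36 = 252.4/36 ≈ 7.0111
= 28.0444 and 7.0111

28.0444 and 7.0111


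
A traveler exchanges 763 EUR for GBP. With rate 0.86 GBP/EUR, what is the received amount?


Amount × rate = 763 × 0.86
= 656.18 GBP

656.18 GBP


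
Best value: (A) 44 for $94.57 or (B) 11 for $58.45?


Deal A: $94.57/44 = $2.1493/unit
Deal B: $58.45/11 = $5.3136/unit
A is cheaper per unit
= Deal A

Deal A


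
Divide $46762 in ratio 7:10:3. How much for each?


Total parts = 7 + 10 + 3 = 20
Part 1: 46762 × 7/20 = 16366.70
Part 2: 46762 × 10/20 = 23381.00
Part 3: 46762 × 3/20 = 7014.30
= Part 1: $16366.70, Part 2: $23381.00, Part 3: $7014.30

Part 1: $16366.70, Part 2: $23381.00, Part 3: $7014.30


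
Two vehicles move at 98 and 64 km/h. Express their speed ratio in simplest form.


Ratio = 98:64
GCD = 2
Simplified = 49:32
Time ratio (same distance) = 32:49
Speed ratio = 49:32

49:32


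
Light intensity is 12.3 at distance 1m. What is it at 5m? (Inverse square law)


I₁d₁² = I₂d₂²
I₂ = I₁ × (d₁/d₂)²
= 12.3 × (1/5)²
= 12.3 × 1/25
= 12.3/25
= 0.4920

0.4920


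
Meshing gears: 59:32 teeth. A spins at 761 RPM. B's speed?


Gear ratio = 59:32 = 59:32
RPM_B = RPM_A × (teeth_A / teeth_B)
= 761 × (59/32)
= 1403.1 RPM

1403.1 RPM


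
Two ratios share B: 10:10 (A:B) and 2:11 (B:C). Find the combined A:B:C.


Match B: multiply A:B by 2 → 20:20
Multiply B:C by 10 → 20:110
Combined: 20:20:110
GCD = 10
= 2:2:11

2:2:11


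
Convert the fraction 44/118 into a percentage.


Percentage = (part / whole) × 100
= (44 / 118) × 100
≈ 37.29%

37.29%


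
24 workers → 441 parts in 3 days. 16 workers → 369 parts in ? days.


Days ∝ work / workers, so d₂ = d₁ × (m₁/m₂) × (w₂/w₁)
Workers factor (inverse): 24/16 = 1.5000
Work factor (direct): 369/441 ≈ 0.8367
d₂ = 3 × 24/16 × 369/441 = (3 × 24 × 369) / (16 × 441) = 26568/7056
≈ 3.77 days

3.77 days


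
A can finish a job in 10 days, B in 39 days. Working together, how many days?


Rate of A = 1/10 per day
Rate of B = 1/39 per day
Combined rate = 1/10 + 1/39 = 49/390 ≈ 0.1256 per day
Days = 1 / combined rate = 390/49
≈ 7.96 days

7.96 days


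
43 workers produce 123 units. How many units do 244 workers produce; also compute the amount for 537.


Direct proportion: y/x = constant
k = 123/43 ≈ 2.8605
y at x=244: k × 244 = 123 × 244 / 43 = 30012/43 ≈ 697.95
y at x=537: k × 537 = 123 × 537 / 43 = 66051/43 ≈ 1536.07
= 697.95 and 1536.07

697.95 and 1536.07


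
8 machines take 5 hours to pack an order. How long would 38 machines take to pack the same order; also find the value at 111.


Inverse proportion: x × y = constant
k = 8 × 5 = 40
At x=38: k/38 = 1.05
At x=111: k/111 = 0.36
= 1.05 and 0.36

1.05 and 0.36


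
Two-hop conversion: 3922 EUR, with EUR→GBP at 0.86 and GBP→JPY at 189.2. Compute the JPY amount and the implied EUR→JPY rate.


Step 1: 3922 EUR × 0.86 = 3372.92 GBP
Step 2: 3372.92 GBP × 189.2 = 638156.46 JPY
Implied rate EUR→JPY = 0.86 × 189.2 = 162.7120
= 638156.46 JPY; implied rate 162.7120 JPY/EUR

638156.46 JPY; implied rate 162.7120 JPY/EUR


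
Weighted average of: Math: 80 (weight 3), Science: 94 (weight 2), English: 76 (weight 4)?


Numerator = 80×3 + 94×2 + 76×4
= 240 + 188 + 304
= 732
Total weight = 9
Weighted avg = 732/9
= 81.33

81.33


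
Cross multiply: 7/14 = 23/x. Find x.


Cross multiply: 7 × x = 14 × 23
7x = 322
x = 322 / 7
= 46.00

46.00


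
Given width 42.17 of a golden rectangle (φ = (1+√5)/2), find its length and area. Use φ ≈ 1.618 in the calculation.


φ = (1 + √5) / 2 ≈ 1.618
Length = width × φ = 42.17 × 1.618 = 68.23106
≈ 68.23
Area = width × length = 42.17 × 68.23106 = 2877.3038002 ≈ 2877.30
= Length: 68.23, Area: 2877.30

Length: 68.23, Area: 2877.30


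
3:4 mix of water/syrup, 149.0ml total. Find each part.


Total parts = 3 + 4 = 7
water: 149.0 × 3/7 = 63.9ml
syrup: 149.0 × 4/7 = 85.1ml
= 63.9ml and 85.1ml

63.9ml and 85.1ml


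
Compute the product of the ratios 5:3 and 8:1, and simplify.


Compound ratio = (5×8) : (3×1)
= 40:3
GCD = 1
= 40:3

40:3


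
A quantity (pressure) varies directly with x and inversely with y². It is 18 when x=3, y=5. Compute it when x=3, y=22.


z = k·x/y²
Solve for k using the known point: k = z·y²/x = 18×25/3 = 450/3 = 150.0000
Now evaluate at x=3, y=22:
z = k × 3 / 484 = (450 × 3) / (3 × 484) = 1350/1452
≈ 0.9298

0.9298


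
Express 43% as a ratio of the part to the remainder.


43% means 43 parts out of 100; remainder = 57
Part : remainder = 43:57
GCD = 1
= 43:57

43:57


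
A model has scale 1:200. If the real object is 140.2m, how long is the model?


Model size = real / scale
= 140.2 / 200
= 0.7010 m

0.7010 m


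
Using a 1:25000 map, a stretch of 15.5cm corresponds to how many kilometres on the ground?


Real distance = map distance × scale
= 15.5cm × 25000
= 387500 cm = 3875.0 m
= 3.875 km

3.875 km


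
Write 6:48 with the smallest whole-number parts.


GCD(6, 48) = 6
6/6 : 48/6
= 1:8

1:8


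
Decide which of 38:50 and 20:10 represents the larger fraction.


38/50 = 0.7600
20/10 = 2.0000
0.7600 < 2.0000, so 38:50 is less
= 20:10

20:10


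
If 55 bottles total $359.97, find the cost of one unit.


Unit rate = total / quantity
= 359.97 / 55
= $6.54 per unit

$6.54 per unit


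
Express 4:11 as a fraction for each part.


Total parts = 4 + 11 = 15
First part: 4/15 = 4/15
Second part: 11/15 = 11/15
= 4/15 and 11/15

4/15 and 11/15


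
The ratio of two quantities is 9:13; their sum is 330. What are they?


Let A = 9k, B = 13k.
9k + 13k = 330
22k = 330 → k = 330/22 = 15
A = 9×15 = 135, B = 13×15 = 195
= A = 135, B = 195

A = 135, B = 195


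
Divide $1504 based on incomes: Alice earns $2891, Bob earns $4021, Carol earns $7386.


Total income = 2891 + 4021 + 7386 = $14298
Alice: $1504 × 2891/14298 = $304.10
Bob: $1504 × 4021/14298 = $422.97
Carol: $1504 × 7386/14298 = $776.93
= Alice: $304.10, Bob: $422.97, Carol: $776.93

Alice: $304.10, Bob: $422.97, Carol: $776.93


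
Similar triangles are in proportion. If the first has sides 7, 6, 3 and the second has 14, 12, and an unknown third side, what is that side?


Scale factor = 14/7 = 2
Missing side = 3 × 2
= 6.0

6.0


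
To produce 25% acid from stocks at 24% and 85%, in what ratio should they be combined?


Let x parts of 24% mix with y parts of 85%.
24x + 85y = 25(x + y)
24x + 85y = 25x + 25y
x(24 - 25) = y(25 - 85)
x/y = (85 - 25)/(25 - 24) = 60/1
Simplify: 60:1
= 60:1

60:1
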